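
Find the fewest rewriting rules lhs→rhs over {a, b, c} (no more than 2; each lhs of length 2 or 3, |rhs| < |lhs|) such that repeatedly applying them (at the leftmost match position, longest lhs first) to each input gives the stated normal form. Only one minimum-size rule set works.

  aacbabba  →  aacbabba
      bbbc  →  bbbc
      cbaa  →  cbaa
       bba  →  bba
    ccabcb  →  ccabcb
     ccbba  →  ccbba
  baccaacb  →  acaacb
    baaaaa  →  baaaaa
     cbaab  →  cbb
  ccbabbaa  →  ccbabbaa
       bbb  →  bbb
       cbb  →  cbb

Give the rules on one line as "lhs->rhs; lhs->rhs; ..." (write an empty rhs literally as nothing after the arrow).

aab->b; bac->a

  | aacbabba
  | bbbc
  | cbaa
  | bba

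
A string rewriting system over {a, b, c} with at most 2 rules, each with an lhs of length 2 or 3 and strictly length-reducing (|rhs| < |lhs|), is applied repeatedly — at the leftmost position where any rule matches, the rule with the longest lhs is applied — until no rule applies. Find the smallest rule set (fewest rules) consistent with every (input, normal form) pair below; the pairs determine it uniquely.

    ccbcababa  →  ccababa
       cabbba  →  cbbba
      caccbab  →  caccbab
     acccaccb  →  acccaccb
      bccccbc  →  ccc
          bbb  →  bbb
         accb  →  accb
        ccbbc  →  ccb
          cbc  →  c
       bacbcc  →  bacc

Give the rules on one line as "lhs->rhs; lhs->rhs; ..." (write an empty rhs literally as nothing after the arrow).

  | ccbcababa => ccababa
  | cabbba => cbbba
  | caccbab
  | acccaccb

abb->bb; bc->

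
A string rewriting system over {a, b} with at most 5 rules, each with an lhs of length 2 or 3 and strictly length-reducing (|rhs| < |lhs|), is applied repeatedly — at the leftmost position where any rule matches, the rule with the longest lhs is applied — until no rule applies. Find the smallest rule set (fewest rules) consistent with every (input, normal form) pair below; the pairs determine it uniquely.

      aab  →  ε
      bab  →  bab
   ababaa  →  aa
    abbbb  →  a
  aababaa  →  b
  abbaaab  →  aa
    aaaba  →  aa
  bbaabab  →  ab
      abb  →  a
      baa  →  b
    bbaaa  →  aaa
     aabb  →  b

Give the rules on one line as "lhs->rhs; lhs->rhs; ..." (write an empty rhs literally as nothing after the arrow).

  | aab => ε
  | bab
  | ababaa => babaa => bbaa => aa
  | abbbb => abb => a

aab->; aba->ba; baa->b; bb->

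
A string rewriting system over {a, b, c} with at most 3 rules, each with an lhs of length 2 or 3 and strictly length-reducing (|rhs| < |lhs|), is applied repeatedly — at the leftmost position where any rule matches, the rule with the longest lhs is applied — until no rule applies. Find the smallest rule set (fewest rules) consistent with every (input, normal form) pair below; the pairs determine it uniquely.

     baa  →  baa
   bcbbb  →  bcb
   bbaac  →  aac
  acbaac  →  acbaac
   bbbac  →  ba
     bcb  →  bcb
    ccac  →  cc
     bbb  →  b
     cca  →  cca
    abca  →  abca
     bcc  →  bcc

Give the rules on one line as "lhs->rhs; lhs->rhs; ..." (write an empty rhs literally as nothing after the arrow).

  | baa
  | bcbbb => bcb
  | bbaac => aac
  | acbaac

bac->ba; bb->; cac->c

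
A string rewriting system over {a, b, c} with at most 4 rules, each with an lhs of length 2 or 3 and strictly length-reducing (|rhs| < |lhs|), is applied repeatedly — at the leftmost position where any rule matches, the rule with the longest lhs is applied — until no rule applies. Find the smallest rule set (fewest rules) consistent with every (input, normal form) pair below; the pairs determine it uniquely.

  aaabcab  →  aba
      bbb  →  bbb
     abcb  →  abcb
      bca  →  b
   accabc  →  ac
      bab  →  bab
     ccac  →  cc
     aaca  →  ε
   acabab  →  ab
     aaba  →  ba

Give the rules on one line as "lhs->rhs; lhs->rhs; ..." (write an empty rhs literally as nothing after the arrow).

  | aaabcab => abcab => aba
  | bbb
  | abcb
  | bca => b

aa->; ca->; cab->a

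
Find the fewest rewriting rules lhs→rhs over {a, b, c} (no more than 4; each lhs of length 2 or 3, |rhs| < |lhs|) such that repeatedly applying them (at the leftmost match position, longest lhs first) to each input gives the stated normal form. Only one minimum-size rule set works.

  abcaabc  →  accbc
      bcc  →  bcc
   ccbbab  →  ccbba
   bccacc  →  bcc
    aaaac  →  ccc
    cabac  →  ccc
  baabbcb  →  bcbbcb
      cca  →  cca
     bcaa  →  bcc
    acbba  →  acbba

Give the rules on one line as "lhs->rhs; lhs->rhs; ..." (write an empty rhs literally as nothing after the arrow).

  | abcaabc => acaabc => accbc
  | bcc
  | ccbbab => ccbba
  | bccacc => bcc

aa->c; ab->a; cac->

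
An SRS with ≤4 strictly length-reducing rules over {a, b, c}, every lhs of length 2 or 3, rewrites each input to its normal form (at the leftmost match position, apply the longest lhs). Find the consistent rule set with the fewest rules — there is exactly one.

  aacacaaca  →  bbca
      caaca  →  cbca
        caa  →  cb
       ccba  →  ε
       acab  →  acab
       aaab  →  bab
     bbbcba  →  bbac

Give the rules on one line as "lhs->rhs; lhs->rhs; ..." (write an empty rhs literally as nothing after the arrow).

aa->b; bbb->bb; cac->; cba->ac

  | aacacaaca => bcacaaca => baaca => bbca
  | caaca => cbca
  | caa => cb
  | ccba => cac => ε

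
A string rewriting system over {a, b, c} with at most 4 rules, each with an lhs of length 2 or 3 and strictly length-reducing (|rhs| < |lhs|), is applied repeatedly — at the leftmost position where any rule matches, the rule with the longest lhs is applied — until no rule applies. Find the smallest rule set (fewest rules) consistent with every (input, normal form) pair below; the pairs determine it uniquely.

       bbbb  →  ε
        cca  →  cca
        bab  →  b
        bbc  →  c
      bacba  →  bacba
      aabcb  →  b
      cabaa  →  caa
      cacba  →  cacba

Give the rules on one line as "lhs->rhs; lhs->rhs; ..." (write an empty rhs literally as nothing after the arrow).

  | bbbb => bb => ε
  | cca
  | bab => b
  | bbc => c

ab->; abc->b; bb->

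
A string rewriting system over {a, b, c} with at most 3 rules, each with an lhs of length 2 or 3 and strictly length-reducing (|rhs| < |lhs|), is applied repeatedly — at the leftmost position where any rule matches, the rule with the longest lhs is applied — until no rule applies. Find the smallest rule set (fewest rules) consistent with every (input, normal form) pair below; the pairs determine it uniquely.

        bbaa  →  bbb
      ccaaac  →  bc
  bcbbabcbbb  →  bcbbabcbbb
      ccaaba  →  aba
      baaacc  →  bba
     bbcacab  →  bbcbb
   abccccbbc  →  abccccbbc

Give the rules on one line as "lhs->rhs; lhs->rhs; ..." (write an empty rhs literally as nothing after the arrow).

aa->b; ac->a; cca->

  | bbaa => bbb
  | ccaaac => aac => bc
  | bcbbabcbbb
  | ccaaba => aba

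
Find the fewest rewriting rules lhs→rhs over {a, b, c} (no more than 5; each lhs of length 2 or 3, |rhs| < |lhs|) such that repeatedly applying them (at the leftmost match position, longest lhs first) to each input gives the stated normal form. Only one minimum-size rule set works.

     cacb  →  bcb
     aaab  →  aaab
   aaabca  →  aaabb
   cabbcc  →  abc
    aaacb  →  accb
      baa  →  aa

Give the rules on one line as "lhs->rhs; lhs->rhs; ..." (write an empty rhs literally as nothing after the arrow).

aac->cc; ba->a; bbc->ab; ca->b

  | cacb => bcb
  | aaab
  | aaabca => aaabb
  | cabbcc => bbbcc => babc => abc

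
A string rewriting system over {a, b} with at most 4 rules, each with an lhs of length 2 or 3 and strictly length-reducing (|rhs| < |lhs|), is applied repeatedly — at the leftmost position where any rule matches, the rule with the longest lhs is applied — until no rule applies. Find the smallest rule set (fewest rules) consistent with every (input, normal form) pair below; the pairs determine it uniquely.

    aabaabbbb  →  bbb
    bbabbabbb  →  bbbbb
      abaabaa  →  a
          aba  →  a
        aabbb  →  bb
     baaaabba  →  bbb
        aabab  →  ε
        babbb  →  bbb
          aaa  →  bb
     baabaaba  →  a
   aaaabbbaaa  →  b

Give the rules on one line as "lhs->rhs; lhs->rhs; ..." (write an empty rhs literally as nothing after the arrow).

aa->a; aaa->bb; ab->; ba->

  | aabaabbbb => abaabbbb => aabbbb => abbbb => bbb
  | bbabbabbb => bbbabbb => bbbbb
  | abaabaa => aabaa => abaa => aa => a
  | aba => a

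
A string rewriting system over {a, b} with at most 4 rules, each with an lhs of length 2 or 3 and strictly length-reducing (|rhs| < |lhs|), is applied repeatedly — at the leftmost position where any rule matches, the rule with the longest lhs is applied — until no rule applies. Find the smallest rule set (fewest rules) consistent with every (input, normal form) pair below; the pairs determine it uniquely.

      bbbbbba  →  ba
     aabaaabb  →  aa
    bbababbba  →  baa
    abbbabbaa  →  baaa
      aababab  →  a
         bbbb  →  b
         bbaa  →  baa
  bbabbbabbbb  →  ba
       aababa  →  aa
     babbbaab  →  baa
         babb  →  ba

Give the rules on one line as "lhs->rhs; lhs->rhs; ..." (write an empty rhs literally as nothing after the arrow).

  | bbbbbba => bbbbba => bbbba => bbba => bba => ba
  | aabaaabb => aaaabb => aaab => aa
  | bbababbba => bababbba => baabbba => babba => baba => baa
  | abbbabbaa => bbabbaa => babbaa => babaa => baaa

ab->; bab->ba; bb->b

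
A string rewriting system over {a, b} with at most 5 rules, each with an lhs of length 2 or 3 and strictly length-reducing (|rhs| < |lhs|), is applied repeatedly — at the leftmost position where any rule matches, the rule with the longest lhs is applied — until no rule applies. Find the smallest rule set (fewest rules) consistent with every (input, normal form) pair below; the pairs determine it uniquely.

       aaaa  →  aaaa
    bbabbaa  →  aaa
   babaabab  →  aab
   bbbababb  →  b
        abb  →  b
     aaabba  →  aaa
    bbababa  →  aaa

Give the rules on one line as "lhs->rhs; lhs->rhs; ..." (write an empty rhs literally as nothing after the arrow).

abb->b; ba->a; bab->b; bb->a

  | aaaa
  | bbabbaa => aabbaa => abaa => aaa
  | babaabab => baabab => aabab => aab
  | bbbababb => abababb => ababb => abb => b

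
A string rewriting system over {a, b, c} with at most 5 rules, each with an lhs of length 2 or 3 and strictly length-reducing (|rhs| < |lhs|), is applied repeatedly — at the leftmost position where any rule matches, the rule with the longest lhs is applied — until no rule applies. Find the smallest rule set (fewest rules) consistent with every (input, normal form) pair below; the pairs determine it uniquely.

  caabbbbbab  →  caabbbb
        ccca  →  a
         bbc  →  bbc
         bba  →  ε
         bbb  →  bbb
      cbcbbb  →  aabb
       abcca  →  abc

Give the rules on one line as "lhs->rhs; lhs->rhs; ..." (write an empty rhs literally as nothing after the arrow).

  | caabbbbbab => caabbbb
  | ccca => a
  | bbc
  | bba => ε

bba->; cb->a; cca->c; ccc->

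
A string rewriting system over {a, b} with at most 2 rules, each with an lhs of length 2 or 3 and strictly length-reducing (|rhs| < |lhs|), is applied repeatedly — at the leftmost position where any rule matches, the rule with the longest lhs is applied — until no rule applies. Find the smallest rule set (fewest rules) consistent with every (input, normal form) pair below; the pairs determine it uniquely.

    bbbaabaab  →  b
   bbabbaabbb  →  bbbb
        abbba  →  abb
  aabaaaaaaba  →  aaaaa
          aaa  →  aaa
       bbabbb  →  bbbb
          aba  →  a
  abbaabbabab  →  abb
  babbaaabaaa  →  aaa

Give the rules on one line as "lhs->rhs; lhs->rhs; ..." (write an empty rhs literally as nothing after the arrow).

aab->; ba->

  | bbbaabaab => bbabaab => bbaab => bab => b
  | bbabbaabbb => bbbaabbb => bbabbb => bbbb
  | abbba => abb
  | aabaaaaaaba => aaaaaaba => aaaaa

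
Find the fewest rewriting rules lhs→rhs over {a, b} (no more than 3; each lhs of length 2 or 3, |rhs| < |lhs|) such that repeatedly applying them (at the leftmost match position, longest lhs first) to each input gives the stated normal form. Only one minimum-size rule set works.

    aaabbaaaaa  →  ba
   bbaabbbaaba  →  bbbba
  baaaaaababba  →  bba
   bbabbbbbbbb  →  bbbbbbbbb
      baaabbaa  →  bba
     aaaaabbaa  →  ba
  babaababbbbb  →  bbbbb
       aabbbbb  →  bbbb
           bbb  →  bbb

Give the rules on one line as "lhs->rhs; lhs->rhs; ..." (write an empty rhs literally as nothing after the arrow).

aa->a; ab->

  | aaabbaaaaa => aabbaaaaa => abbaaaaa => baaaaa => baaaa => baaa => baa => ba
  | bbaabbbaaba => bbabbbaaba => bbbbaaba => bbbbaba => bbbba
  | baaaaaababba => baaaaababba => baaaababba => baaababba => baababba => bababba => babba => bba
  | bbabbbbbbbb => bbbbbbbbb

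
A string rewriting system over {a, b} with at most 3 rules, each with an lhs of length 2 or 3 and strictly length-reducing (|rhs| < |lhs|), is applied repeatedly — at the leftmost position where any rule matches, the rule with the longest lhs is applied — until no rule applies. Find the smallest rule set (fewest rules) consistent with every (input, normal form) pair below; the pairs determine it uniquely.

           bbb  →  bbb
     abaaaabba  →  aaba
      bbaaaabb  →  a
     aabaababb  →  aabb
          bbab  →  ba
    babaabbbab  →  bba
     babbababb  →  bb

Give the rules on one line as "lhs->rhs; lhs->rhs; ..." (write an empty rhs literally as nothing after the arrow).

aaa->; bab->a

  | bbb
  | abaaaabba => ababba => aaba
  | bbaaaabb => bbabb => bab => a
  | aabaababb => aabaaab => aabb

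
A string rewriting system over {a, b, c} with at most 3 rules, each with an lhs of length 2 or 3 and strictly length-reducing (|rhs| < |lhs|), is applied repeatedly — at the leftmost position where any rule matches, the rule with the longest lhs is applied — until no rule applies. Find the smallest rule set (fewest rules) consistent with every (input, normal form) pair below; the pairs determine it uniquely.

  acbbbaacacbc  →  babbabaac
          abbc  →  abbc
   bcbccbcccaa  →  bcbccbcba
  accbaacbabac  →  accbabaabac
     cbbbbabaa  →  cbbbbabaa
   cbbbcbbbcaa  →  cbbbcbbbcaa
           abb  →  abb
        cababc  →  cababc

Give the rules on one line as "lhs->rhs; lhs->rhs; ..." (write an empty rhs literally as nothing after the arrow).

  | acbbbaacacbc => babbaacacbc => babbaacbac => babbabaac
  | abbc
  | bcbccbcccaa => bcbccbcba
  | accbaacbabac => accbabaabac

acb->ba; cca->b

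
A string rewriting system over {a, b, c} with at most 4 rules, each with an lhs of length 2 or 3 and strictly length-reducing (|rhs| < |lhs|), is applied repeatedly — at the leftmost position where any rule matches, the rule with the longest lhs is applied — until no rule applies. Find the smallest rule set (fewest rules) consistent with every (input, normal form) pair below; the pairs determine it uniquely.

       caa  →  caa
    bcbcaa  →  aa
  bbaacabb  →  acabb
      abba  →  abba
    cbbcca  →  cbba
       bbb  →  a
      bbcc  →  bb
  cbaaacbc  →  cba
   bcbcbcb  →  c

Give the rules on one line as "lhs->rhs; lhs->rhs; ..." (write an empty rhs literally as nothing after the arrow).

aac->bc; bbb->a; bcb->c; cc->

  | caa
  | bcbcaa => ccaa => aa
  | bbaacabb => bbbcabb => acabb
  | abba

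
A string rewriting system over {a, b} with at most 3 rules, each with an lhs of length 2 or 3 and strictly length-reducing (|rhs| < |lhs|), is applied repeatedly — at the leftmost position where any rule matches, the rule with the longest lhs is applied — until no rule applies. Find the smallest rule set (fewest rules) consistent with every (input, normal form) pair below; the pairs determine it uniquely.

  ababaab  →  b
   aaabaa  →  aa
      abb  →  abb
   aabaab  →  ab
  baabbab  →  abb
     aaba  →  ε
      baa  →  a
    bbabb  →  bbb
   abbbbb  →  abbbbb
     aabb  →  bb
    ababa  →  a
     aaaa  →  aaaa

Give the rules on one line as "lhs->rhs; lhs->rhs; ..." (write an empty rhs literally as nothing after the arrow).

  | ababaab => abaab => aab => b
  | aaabaa => abaa => aa
  | abb
  | aabaab => baab => ab

aab->b; ba->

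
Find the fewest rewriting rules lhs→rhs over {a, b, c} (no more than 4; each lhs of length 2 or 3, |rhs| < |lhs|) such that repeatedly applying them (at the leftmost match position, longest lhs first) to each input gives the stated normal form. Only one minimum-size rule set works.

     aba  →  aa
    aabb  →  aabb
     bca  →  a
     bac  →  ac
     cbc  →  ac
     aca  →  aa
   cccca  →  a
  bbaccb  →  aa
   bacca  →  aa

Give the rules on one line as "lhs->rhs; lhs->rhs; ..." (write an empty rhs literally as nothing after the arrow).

  | aba => aa
  | aabb
  | bca => ba => a
  | bac => ac

ba->a; ca->a; cb->a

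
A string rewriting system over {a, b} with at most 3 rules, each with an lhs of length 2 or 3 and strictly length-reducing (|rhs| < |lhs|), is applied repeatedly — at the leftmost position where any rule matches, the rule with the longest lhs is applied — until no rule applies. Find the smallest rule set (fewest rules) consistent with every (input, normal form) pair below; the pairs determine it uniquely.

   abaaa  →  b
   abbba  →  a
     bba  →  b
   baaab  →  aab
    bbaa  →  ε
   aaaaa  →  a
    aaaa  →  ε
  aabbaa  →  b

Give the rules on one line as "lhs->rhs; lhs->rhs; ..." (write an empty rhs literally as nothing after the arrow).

aaa->b; abb->ab; ba->

  | abaaa => aaa => b
  | abbba => abba => aba => a
  | bba => b
  | baaab => aab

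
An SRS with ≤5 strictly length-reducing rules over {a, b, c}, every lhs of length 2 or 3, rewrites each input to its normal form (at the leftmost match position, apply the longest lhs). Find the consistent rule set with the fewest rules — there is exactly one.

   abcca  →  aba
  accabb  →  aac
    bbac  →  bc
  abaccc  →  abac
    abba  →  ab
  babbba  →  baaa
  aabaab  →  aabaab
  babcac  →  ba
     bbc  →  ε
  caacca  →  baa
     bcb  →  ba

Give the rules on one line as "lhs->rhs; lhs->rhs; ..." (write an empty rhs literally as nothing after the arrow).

  | abcca => aba
  | accabb => aabb => aac
  | bbac => cac => bc
  | abaccc => abac

bb->c; ca->b; cb->a; cc->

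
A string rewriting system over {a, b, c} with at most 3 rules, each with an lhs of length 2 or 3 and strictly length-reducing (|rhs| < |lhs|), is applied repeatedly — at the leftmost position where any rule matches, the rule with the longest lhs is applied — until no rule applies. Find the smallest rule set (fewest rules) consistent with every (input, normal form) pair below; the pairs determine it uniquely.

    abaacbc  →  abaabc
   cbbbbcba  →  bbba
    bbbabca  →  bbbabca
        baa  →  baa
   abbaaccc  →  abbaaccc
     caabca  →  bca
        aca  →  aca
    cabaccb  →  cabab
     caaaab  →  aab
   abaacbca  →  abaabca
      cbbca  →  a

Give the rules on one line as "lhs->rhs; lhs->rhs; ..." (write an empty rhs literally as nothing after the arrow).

  | abaacbc => abaabc
  | cbbbbcba => bbbbcba => bbba
  | bbbabca
  | baa

bbc->; caa->; cb->b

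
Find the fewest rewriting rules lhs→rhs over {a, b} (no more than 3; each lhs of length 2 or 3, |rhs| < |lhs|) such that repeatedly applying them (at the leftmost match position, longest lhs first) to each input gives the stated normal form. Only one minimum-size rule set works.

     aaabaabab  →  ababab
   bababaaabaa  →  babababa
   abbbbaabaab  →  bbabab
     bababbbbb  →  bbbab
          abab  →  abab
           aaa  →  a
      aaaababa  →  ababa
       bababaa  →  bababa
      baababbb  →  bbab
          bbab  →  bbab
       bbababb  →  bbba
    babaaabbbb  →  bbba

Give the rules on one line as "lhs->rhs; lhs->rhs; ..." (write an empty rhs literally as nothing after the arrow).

  | aaabaabab => aabaabab => abaabab => ababab
  | bababaaabaa => bababaabaa => babababaa => babababa
  | abbbbaabaab => babbaabaab => bbaaabaab => bbaabaab => bbabaab => bbabab
  | bababbbbb => babbabbb => bbaabbb => bbabbb => bbbab

aa->a; abb->ba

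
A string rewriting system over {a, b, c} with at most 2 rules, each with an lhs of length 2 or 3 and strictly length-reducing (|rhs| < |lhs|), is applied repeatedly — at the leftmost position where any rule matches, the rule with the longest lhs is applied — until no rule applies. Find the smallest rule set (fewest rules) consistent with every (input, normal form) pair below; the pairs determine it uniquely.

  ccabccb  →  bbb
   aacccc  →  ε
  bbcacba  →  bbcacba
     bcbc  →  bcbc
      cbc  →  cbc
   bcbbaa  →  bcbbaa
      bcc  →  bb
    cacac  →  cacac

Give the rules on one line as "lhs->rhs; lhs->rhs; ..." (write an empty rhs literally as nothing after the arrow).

  | ccabccb => babccb => bccb => bbb
  | aacccc => aabcc => acc => ab => ε
  | bbcacba
  | bcbc

ab->; cc->b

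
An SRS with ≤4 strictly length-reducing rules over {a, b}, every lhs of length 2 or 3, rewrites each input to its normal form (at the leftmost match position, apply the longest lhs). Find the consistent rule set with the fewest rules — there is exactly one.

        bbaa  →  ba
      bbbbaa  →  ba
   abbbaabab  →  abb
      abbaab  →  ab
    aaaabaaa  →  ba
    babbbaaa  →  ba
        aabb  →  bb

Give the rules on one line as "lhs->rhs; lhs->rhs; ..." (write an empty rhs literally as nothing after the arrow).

  | bbaa => ba
  | bbbbaa => bbaa => ba
  | abbbaabab => abaabab => abbab => abb
  | abbaab => abab => ab

aa->; bab->b; bba->b; bbb->b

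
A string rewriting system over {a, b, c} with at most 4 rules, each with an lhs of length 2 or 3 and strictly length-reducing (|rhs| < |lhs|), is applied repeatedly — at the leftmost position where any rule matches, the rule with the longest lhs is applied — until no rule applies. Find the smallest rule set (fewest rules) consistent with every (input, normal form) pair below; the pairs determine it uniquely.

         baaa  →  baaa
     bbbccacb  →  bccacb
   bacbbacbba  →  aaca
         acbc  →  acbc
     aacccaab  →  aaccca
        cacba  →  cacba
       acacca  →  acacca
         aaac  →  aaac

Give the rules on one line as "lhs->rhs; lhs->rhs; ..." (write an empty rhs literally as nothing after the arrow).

aab->a; bac->a; bb->

  | baaa
  | bbbccacb => bccacb
  | bacbbacbba => abbacbba => aacbba => aaca
  | acbc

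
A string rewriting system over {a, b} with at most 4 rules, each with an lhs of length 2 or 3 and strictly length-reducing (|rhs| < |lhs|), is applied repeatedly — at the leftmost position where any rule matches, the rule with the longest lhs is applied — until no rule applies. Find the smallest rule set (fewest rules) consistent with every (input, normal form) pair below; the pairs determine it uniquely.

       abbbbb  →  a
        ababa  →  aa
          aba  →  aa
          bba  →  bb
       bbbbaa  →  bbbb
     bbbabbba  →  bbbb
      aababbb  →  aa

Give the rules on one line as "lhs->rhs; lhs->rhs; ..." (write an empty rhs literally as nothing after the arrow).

  | abbbbb => abbbb => abbb => abb => ab => a
  | ababa => aaba => aaa => aa
  | aba => aa
  | bba => bb

aaa->aa; ab->a; ba->b; bab->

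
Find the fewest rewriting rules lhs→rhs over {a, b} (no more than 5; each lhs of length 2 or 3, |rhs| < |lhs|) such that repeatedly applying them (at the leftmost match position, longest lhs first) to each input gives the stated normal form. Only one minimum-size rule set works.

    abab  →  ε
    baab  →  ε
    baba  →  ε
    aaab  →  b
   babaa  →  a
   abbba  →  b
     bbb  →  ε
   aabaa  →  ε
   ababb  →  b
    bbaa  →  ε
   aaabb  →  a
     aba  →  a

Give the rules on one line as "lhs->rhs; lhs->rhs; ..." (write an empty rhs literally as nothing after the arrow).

aa->b; ab->; ba->; bb->a

  | abab => ab => ε
  | baab => ab => ε
  | baba => ba => ε
  | aaab => bab => b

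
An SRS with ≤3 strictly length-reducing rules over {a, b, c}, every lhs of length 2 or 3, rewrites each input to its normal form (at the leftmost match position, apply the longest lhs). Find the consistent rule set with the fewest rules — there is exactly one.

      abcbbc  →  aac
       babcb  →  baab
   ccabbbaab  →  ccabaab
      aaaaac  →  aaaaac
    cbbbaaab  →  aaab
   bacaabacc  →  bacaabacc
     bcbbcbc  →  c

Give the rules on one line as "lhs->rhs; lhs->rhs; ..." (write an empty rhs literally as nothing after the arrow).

  | abcbbc => aabbc => aac
  | babcb => baab
  | ccabbbaab => ccabaab
  | aaaaac

abc->aa; bb->; cb->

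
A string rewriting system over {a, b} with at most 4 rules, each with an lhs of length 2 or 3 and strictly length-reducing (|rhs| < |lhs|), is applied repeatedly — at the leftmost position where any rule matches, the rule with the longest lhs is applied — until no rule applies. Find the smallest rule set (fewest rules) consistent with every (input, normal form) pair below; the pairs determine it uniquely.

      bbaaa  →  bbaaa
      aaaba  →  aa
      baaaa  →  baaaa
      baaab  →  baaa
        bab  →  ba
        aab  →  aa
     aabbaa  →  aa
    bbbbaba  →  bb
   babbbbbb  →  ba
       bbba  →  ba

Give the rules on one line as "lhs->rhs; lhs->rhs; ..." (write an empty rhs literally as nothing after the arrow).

ab->a; aba->; bbb->b

  | bbaaa
  | aaaba => aa
  | baaaa
  | baaab => baaa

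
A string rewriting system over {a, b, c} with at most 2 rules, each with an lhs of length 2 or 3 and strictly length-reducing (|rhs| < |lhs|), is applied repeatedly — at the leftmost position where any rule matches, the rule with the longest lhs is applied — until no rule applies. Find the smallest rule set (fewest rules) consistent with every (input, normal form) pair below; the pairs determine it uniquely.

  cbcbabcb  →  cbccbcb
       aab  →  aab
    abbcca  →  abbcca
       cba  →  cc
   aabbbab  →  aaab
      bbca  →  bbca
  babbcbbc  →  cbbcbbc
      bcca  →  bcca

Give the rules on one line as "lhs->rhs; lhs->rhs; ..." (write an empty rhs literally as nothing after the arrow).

ba->c; bbb->

  | cbcbabcb => cbccbcb
  | aab
  | abbcca
  | cba => cc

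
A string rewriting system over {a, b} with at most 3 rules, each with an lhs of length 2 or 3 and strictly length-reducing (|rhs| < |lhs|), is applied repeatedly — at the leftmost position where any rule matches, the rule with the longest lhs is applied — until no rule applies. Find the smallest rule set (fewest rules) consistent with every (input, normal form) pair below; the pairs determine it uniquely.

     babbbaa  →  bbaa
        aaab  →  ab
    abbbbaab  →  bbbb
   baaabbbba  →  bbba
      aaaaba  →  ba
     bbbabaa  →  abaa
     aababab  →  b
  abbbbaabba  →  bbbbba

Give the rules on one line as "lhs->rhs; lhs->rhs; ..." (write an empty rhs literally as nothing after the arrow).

  | babbbaa => abbbaa => bbaa
  | aaab => ab
  | abbbbaab => bbbaab => bbbb
  | baaabbbba => babbbba => abbbba => bbba

aab->b; abb->b; bab->ab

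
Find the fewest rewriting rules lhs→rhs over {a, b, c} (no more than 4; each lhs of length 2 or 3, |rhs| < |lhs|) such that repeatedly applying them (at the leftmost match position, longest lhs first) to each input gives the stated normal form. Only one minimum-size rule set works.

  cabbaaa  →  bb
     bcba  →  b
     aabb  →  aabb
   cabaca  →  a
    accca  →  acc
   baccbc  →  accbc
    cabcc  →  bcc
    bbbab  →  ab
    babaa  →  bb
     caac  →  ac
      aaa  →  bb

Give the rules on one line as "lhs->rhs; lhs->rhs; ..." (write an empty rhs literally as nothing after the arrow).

  | cabbaaa => bbaaa => baaa => aaa => bb
  | bcba => bca => b
  | aabb
  | cabaca => baca => aca => a

aaa->bb; ba->a; ca->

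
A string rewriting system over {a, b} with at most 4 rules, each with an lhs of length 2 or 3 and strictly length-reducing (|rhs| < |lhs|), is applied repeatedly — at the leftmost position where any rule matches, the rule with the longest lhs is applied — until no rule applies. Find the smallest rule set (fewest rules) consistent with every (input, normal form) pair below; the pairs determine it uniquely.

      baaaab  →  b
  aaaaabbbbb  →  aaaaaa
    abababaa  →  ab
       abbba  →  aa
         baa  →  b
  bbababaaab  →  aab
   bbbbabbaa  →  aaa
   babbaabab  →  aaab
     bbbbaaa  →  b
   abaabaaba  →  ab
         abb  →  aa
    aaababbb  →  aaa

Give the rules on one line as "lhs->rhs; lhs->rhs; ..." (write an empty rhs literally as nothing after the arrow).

ba->b; bab->b; bb->a; bbb->

  | baaaab => baaab => baab => bab => b
  | aaaaabbbbb => aaaaabb => aaaaaa
  | abababaa => ababaa => abaa => aba => ab
  | abbba => aa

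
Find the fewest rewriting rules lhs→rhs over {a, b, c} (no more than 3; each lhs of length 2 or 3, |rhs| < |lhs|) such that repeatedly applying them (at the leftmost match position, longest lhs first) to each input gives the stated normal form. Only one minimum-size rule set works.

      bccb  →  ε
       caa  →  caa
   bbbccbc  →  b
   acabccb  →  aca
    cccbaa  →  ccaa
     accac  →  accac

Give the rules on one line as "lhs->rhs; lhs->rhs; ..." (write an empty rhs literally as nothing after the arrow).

bc->; cb->

  | bccb => cb => ε
  | caa
  | bbbccbc => bbcbc => bbc => b
  | acabccb => acacb => aca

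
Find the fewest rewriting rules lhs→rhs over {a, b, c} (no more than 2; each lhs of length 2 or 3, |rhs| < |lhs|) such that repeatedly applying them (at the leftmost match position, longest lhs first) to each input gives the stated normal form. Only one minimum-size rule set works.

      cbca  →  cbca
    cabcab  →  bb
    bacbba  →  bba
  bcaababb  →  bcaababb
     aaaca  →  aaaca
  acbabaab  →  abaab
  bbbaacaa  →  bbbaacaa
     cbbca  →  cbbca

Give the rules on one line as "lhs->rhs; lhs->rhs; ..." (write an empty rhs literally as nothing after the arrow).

  | cbca
  | cabcab => bcab => bb
  | bacbba => bba
  | bcaababb

acb->; cab->b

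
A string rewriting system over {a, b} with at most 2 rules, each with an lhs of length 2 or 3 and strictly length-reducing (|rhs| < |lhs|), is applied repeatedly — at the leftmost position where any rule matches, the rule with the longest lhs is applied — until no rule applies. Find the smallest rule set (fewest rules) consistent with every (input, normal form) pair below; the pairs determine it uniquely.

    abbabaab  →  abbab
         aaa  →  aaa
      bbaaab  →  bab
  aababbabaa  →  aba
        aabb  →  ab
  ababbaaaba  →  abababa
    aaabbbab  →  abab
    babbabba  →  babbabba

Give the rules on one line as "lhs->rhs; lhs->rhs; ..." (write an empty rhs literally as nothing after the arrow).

aab->a; baa->

  | abbabaab => abbab
  | aaa
  | bbaaab => bab
  | aababbabaa => aabbabaa => ababaa => aba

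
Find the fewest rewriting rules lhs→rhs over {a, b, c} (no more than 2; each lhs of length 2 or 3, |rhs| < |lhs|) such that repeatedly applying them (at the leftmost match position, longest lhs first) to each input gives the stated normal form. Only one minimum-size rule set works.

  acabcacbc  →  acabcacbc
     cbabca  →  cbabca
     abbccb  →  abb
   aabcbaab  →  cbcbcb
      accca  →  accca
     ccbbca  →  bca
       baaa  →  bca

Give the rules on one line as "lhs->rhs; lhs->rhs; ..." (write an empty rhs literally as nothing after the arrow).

  | acabcacbc
  | cbabca
  | abbccb => abb
  | aabcbaab => cbcbaab => cbcbcb

aa->c; ccb->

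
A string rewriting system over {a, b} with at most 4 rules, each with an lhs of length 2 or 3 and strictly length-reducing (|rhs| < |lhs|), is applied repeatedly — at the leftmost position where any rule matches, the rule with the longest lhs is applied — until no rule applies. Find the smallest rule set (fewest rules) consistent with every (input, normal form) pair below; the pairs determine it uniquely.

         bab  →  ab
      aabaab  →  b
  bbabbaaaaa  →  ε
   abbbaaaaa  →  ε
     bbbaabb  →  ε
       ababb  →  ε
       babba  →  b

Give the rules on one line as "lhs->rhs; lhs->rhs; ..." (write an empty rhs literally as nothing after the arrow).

aa->; ba->a; bb->; bba->ab

  | bab => ab
  | aabaab => baab => aab => b
  | bbabbaaaaa => abbbaaaaa => abaaaaa => aaaaaa => aaaa => aa => ε
  | abbbaaaaa => abaaaaa => aaaaaa => aaaa => aa => ε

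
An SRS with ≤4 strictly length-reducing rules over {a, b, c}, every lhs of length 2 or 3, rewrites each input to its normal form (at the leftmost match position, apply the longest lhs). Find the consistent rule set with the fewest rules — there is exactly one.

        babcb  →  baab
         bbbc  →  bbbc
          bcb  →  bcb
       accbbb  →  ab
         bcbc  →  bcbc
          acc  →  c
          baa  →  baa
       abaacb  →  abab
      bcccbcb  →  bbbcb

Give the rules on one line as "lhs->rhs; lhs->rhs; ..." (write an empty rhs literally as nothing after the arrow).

  | babcb => baab
  | bbbc
  | bcb
  | accbbb => cbbb => ab

abc->aa; ac->; cbb->a; ccc->b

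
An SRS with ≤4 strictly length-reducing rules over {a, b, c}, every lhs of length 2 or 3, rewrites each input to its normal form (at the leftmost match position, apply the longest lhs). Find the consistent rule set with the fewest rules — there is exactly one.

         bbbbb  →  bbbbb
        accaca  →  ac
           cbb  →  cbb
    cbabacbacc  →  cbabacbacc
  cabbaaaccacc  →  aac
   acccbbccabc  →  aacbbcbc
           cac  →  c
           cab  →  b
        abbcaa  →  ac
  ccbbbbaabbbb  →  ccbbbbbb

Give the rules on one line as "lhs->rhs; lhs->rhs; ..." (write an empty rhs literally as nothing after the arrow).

bba->c; ca->; ccc->ac

  | bbbbb
  | accaca => acca => ac
  | cbb
  | cbabacbacc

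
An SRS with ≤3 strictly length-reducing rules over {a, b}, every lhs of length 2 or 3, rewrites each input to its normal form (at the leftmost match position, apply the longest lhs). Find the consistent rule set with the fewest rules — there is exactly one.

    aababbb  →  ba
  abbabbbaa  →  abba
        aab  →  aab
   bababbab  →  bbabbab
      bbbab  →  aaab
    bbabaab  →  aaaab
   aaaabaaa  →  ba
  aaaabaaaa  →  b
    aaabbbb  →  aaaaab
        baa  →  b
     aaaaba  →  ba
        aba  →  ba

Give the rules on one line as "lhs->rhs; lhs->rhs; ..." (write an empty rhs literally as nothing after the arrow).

aba->ba; baa->b; bbb->aa

  | aababbb => ababbb => babbb => baaa => ba
  | abbabbbaa => abbaaaaa => abbaaa => abba
  | aab
  | bababbab => bbabbab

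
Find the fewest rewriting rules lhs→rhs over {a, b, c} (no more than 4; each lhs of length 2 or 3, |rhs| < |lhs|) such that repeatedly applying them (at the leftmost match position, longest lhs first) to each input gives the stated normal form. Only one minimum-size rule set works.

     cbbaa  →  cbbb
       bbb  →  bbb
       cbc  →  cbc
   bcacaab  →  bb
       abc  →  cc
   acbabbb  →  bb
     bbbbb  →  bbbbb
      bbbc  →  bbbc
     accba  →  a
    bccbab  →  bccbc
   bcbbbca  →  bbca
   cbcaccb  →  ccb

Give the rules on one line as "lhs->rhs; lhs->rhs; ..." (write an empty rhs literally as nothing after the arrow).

aa->b; ab->c; ac->b; bcb->

  | cbbaa => cbbb
  | bbb
  | cbc
  | bcacaab => bcbaab => aab => bb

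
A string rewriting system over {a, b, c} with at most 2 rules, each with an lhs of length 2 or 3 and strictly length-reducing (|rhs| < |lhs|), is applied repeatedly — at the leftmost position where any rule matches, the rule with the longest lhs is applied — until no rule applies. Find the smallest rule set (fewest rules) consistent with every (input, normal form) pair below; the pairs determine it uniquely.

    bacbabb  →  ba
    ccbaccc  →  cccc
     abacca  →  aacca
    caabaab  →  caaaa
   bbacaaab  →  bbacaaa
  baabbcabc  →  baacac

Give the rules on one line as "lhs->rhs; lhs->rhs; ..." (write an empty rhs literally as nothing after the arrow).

ab->a; cba->

  | bacbabb => babb => bab => ba
  | ccbaccc => cccc
  | abacca => aacca
  | caabaab => caaaab => caaaa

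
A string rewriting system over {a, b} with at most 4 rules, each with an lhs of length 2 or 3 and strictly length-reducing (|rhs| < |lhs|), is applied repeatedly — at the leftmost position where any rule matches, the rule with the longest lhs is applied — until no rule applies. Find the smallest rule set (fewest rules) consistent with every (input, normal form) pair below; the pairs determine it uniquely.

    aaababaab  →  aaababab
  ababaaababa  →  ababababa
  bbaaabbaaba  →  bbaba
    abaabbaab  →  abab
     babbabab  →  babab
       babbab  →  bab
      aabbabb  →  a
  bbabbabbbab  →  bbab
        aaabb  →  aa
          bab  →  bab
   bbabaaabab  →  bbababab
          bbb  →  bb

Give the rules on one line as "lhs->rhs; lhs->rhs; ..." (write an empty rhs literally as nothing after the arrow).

abb->; baa->ba; bbb->bb

  | aaababaab => aaababab
  | ababaaababa => ababaababa => ababababa
  | bbaaabbaaba => bbaabbaaba => bbabbaaba => bbaaba => bbaba
  | abaabbaab => ababbaab => abaab => abab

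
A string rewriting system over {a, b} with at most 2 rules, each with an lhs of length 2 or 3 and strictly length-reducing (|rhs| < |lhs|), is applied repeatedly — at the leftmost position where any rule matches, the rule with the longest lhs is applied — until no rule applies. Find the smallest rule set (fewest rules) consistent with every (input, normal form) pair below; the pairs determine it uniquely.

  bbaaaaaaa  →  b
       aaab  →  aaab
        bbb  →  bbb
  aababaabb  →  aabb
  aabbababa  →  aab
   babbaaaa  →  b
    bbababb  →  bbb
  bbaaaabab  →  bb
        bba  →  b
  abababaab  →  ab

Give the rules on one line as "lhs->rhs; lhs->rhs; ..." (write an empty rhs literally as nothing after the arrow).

  | bbaaaaaaa => bbaaaaaa => bbaaaaa => bbaaaa => bbaaa => bbaa => bba => b
  | aaab
  | bbb
  | aababaabb => aabaabb => aababb => aabb

ba->; baa->ba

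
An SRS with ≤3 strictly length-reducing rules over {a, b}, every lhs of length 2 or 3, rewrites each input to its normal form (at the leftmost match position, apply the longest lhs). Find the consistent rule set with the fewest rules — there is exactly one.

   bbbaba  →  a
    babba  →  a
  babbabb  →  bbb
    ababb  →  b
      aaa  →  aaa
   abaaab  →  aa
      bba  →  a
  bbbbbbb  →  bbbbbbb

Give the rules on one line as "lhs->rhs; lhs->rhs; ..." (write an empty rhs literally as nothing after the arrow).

ab->; ba->a; bab->b

  | bbbaba => bbba => bba => ba => a
  | babba => bba => ba => a
  | babbabb => bbabb => bbb
  | ababb => abb => b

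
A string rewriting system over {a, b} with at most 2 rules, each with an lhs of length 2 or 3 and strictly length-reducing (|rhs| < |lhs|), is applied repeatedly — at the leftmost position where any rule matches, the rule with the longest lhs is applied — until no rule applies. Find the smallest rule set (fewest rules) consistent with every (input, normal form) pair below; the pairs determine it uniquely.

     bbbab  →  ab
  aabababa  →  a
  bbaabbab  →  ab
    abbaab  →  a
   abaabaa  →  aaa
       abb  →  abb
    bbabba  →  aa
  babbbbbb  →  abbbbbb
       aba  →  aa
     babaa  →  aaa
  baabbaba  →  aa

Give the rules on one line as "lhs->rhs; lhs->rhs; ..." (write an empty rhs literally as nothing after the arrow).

aab->; ba->a

  | bbbab => bbab => bab => ab
  | aabababa => ababa => aaba => a
  | bbaabbab => baabbab => aabbab => bab => ab
  | abbaab => abaab => aaab => a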